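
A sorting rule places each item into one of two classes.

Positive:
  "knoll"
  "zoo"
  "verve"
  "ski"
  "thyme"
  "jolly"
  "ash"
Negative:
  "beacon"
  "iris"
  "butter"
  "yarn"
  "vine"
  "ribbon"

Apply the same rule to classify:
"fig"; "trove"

Every 'Positive' example satisfies: odd length. None of the 'Negative' examples do.

Positive, Positive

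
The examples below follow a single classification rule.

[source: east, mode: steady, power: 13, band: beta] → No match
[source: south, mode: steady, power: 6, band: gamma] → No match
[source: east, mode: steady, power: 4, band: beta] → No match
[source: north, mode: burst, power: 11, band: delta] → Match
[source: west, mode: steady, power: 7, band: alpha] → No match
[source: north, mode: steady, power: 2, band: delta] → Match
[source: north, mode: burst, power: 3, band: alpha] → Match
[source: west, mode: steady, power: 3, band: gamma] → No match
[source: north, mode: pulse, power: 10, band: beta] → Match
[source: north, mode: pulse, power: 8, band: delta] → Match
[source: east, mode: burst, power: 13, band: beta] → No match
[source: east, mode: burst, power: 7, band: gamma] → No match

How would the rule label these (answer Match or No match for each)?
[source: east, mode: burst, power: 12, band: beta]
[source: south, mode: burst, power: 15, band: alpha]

The classifier is using: source is north.
[source: east, mode: burst, power: 12, band: beta]: source is east — doesn't qualify, so No match.
[source: south, mode: burst, power: 15, band: alpha]: source is south — doesn't qualify, so No match.

No match, No match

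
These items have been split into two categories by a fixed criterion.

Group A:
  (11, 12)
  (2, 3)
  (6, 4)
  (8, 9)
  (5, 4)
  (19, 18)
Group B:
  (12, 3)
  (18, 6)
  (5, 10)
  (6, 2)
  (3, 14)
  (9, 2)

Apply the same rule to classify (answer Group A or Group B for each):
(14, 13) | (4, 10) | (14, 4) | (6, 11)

Group A, Group B, Group B, Group B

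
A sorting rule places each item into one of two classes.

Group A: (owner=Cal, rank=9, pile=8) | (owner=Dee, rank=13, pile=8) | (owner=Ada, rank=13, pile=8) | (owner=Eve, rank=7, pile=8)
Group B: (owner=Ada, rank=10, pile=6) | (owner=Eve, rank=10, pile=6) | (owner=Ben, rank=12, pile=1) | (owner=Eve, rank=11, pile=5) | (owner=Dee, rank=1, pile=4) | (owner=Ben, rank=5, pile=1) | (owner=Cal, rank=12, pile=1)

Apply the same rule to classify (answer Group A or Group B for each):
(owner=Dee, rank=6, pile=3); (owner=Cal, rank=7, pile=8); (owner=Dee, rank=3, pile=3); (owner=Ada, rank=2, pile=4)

The classifier is using: pile = 8.

Group B, Group A, Group B, Group B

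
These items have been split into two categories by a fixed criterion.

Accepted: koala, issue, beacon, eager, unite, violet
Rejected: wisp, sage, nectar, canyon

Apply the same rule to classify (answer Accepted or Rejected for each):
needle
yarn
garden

Every 'Accepted' example satisfies: has ≥ 3 vowels. None of the 'Rejected' examples do.
needle: 3 vowels, fits → Accepted.
yarn: 1 vowel, does not satisfy this → Rejected.
garden: 2 vowels, does not satisfy this → Rejected.

Accepted, Rejected, Rejected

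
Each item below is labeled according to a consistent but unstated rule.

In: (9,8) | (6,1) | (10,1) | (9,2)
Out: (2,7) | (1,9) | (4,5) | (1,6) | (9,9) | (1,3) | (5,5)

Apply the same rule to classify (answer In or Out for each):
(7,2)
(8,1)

In, In

The common property of the 'In' items is: first > second. No 'Out' item has it.
(7,2) → 7 > 2 → In.
(8,1) → 8 > 1 → In.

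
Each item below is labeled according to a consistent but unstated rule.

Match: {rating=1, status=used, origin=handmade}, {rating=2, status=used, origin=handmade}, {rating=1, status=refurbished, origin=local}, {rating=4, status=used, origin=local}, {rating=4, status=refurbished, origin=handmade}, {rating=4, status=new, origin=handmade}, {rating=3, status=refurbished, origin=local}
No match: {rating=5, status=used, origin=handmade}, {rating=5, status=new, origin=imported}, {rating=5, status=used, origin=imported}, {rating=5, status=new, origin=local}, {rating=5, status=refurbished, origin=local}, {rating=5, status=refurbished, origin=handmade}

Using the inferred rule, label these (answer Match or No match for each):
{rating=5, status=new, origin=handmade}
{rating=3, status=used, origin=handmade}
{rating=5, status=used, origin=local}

Rule: rating ≤ 4. This holds for each 'Match' example and fails for each 'No match' one.
{rating=5, status=new, origin=handmade}: rating = 5 — fails the rule, so No match. {rating=3, status=used, origin=handmade}: rating = 3 — passes, so Match. {rating=5, status=used, origin=local}: rating = 5 — fails the rule, so No match.

No match, Match, No match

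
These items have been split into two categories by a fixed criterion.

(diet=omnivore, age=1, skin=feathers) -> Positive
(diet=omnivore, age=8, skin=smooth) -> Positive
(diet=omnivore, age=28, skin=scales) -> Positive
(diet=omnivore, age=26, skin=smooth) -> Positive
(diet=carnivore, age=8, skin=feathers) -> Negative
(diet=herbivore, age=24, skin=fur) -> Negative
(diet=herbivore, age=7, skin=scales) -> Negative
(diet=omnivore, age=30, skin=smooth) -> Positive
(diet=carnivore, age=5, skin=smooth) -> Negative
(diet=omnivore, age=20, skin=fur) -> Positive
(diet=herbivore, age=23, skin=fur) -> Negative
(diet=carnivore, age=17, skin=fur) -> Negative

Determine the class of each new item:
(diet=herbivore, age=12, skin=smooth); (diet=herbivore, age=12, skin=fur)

One predicate separates the groups cleanly: diet is omnivore.
(diet=herbivore, age=12, skin=smooth): diet is herbivore, does not fit → Negative.
(diet=herbivore, age=12, skin=fur): diet is herbivore, does not fit → Negative.

Negative, Negative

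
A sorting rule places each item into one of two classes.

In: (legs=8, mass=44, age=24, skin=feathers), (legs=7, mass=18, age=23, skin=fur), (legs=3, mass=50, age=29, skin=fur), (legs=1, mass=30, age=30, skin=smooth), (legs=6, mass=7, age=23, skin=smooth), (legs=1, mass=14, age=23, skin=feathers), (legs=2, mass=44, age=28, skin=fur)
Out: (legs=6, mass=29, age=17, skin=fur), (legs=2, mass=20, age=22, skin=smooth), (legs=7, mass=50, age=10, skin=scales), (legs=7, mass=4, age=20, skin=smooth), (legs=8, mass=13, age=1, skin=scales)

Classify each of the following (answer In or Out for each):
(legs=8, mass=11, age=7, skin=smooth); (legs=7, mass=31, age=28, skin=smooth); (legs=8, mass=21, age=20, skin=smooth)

The common property of the 'In' items is: age ≥ 23. No 'Out' item has it.
(legs=8, mass=11, age=7, skin=smooth) → age = 7 → Out. (legs=7, mass=31, age=28, skin=smooth) → age = 28 → In. (legs=8, mass=21, age=20, skin=smooth) → age = 20 → Out.

Out, In, Out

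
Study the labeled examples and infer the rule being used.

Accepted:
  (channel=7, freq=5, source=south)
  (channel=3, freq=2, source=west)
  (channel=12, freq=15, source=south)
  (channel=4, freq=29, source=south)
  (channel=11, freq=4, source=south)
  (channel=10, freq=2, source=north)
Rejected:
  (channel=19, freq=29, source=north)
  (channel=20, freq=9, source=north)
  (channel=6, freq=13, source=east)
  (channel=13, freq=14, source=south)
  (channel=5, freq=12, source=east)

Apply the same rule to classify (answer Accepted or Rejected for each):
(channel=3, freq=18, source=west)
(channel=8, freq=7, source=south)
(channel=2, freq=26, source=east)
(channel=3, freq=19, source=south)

The common property of the 'Accepted' items is: source is not east AND channel ≤ 12. No 'Rejected' item has it.
(channel=3, freq=18, source=west) — source is west, channel = 3, hence Accepted. (channel=8, freq=7, source=south) — source is south, channel = 8, hence Accepted. (channel=2, freq=26, source=east) — source is east, channel = 2, hence Rejected. (channel=3, freq=19, source=south) — source is south, channel = 3, hence Accepted.

Accepted, Accepted, Rejected, Accepted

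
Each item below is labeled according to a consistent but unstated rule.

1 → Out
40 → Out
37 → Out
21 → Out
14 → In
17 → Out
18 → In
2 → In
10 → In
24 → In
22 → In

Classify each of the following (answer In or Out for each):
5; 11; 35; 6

A rule that fits every label: even AND at most 24 — true of each 'In' example, false of each 'Out' one.
5 — 5 is odd, 5 ≤ 24, hence Out.
11 — 11 is odd, 11 ≤ 24, hence Out.
35 — 35 is odd, 35 > 24, hence Out.
6 — 6 is even, 6 ≤ 24, hence In.

Out, Out, Out, In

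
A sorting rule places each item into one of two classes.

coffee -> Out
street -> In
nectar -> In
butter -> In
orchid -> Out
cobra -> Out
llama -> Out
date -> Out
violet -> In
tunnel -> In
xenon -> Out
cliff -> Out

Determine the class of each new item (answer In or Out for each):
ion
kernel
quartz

A rule that fits every label: length 6 AND contains 't' — true of each 'In' example, false of each 'Out' one.
ion — length 3, no 't', hence Out. kernel — length 6, no 't', hence Out. quartz — length 6, has 't', hence In.

Out, Out, In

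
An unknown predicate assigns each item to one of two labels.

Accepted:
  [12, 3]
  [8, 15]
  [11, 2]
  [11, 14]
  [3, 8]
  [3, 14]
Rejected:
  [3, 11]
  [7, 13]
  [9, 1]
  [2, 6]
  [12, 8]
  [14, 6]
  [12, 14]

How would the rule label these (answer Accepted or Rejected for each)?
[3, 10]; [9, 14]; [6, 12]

Accepted, Accepted, Rejected

'Accepted' ⟺ sum is odd.
[3, 10]: Accepted (3+10 = 13).
[9, 14]: Accepted (9+14 = 23).
[6, 12]: Rejected (6+12 = 18).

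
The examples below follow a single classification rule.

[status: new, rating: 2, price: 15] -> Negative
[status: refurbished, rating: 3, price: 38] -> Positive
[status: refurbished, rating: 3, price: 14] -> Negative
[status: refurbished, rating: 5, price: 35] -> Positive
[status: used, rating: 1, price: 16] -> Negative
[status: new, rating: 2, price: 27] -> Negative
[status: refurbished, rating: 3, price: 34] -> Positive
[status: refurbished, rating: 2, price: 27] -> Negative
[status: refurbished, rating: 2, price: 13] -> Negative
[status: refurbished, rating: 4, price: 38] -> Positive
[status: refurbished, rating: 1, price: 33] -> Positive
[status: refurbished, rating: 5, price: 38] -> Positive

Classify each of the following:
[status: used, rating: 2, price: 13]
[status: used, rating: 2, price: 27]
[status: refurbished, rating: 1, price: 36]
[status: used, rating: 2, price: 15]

The distinguishing property — price ≥ 33 — holds for all the 'Positive' cases and none of the 'Negative' cases.
[status: used, rating: 2, price: 13]: price = 13, does not pass → Negative.
[status: used, rating: 2, price: 27]: price = 27, does not pass → Negative.
[status: refurbished, rating: 1, price: 36]: price = 36, has this property → Positive.
[status: used, rating: 2, price: 15]: price = 15, does not pass → Negative.

Negative, Negative, Positive, Negative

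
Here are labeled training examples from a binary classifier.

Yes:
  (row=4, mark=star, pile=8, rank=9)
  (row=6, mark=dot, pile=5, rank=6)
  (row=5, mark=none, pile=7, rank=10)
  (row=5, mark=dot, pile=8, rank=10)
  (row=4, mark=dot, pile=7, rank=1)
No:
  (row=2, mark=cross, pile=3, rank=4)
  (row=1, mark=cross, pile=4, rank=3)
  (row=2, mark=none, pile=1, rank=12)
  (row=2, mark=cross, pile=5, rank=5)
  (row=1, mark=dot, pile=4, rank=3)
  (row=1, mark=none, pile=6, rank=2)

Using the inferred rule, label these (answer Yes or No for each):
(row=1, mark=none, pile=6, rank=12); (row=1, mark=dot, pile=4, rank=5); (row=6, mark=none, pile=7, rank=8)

No, No, Yes

'Yes' ⟺ row ≥ 4.
(row=1, mark=none, pile=6, rank=12): No (row = 1).
(row=1, mark=dot, pile=4, rank=5): No (row = 1).
(row=6, mark=none, pile=7, rank=8): Yes (row = 6).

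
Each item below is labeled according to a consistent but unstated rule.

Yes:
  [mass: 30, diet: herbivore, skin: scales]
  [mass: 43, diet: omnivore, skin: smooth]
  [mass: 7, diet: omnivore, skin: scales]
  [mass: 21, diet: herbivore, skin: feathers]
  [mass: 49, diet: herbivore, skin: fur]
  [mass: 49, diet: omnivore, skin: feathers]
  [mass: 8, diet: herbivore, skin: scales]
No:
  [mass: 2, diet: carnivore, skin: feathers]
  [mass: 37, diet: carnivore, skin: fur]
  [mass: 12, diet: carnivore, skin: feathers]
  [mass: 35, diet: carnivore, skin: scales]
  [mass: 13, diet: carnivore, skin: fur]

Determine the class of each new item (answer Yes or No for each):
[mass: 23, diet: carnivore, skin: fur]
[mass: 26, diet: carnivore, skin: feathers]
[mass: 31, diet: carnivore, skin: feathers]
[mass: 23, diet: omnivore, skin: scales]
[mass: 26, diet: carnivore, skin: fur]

No, No, No, Yes, No

The classifier is using: diet is not carnivore.
[mass: 23, diet: carnivore, skin: fur]: diet is carnivore, does not satisfy this → No.
[mass: 26, diet: carnivore, skin: feathers]: diet is carnivore, does not satisfy this → No.
[mass: 31, diet: carnivore, skin: feathers]: diet is carnivore, does not satisfy this → No.
[mass: 23, diet: omnivore, skin: scales]: diet is omnivore, checks out → Yes.
[mass: 26, diet: carnivore, skin: fur]: diet is carnivore, does not satisfy this → No.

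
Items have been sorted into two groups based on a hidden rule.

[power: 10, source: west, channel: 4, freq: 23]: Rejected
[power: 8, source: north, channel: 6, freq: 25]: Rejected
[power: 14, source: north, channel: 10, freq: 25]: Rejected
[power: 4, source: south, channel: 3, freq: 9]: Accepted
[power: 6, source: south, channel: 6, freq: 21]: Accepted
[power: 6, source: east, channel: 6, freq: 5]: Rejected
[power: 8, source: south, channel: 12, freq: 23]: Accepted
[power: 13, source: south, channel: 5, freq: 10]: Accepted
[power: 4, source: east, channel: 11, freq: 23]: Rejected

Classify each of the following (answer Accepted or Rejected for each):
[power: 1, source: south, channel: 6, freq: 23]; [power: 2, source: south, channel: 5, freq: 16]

Accepted, Accepted

Every 'Accepted' example satisfies: source is south. None of the 'Rejected' examples do.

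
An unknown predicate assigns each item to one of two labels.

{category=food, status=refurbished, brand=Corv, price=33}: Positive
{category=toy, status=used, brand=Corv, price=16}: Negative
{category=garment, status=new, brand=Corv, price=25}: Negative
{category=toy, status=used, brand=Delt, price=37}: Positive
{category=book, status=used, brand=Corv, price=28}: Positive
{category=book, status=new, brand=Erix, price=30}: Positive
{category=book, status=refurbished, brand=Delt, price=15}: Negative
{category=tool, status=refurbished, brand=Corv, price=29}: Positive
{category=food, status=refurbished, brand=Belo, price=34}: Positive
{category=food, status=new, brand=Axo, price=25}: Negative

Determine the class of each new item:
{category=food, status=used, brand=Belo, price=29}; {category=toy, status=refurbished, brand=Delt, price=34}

The common property of the 'Positive' items is: price ≥ 28. No 'Negative' item has it.
{category=food, status=used, brand=Belo, price=29} → price = 29 → Positive.
{category=toy, status=refurbished, brand=Delt, price=34} → price = 34 → Positive.

Positive, Positive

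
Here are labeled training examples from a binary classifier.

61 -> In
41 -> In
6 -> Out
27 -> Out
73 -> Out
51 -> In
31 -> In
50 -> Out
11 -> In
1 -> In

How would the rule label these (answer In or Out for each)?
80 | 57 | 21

Out, Out, In

The distinguishing property — ends in digit 1 — holds for all the 'In' cases and none of the 'Out' cases.
80: last digit 0 — fails this test, so Out.
57: last digit 7 — fails this test, so Out.
21: last digit 1 — meets the rule, so In.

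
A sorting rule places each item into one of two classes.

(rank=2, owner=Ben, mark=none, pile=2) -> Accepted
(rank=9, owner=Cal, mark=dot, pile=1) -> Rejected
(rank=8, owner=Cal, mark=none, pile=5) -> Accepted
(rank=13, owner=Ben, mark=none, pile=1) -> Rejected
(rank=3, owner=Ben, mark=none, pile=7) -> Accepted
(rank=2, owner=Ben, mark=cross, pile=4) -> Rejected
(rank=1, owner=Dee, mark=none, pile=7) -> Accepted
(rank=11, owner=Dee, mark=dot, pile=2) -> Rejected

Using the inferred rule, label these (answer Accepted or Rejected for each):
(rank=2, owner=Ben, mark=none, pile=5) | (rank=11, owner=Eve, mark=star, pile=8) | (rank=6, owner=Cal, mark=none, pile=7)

Accepted, Rejected, Accepted

The simplest hypothesis consistent with all the labels is: mark is none AND pile ≥ 2.
(rank=2, owner=Ben, mark=none, pile=5): mark is none, pile = 5 — checks out, so Accepted. (rank=11, owner=Eve, mark=star, pile=8): mark is star, pile = 8 — doesn't match, so Rejected. (rank=6, owner=Cal, mark=none, pile=7): mark is none, pile = 7 — checks out, so Accepted.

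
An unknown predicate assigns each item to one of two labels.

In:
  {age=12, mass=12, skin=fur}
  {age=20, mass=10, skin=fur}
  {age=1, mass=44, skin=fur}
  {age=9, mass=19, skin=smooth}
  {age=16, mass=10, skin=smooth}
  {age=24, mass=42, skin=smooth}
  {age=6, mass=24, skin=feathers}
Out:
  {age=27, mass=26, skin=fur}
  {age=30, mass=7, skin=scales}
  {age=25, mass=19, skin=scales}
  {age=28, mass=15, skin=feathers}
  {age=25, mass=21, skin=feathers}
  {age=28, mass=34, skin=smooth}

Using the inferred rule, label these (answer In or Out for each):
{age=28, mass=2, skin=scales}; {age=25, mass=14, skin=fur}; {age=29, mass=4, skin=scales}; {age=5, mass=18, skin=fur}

Out, Out, Out, In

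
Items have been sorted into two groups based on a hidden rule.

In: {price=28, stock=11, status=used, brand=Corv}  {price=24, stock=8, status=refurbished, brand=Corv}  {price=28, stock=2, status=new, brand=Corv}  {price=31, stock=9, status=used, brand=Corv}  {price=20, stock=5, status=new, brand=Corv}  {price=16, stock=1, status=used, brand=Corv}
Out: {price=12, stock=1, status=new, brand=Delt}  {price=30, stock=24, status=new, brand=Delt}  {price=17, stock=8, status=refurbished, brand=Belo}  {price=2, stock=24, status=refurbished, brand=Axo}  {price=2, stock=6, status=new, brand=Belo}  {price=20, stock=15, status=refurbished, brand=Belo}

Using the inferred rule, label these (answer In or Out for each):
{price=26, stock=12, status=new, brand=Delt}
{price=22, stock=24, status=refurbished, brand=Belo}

Out, Out

The common property of the 'In' items is: brand is Corv. No 'Out' item has it.
{price=26, stock=12, status=new, brand=Delt} — brand is Delt, hence Out.
{price=22, stock=24, status=refurbished, brand=Belo} — brand is Belo, hence Out.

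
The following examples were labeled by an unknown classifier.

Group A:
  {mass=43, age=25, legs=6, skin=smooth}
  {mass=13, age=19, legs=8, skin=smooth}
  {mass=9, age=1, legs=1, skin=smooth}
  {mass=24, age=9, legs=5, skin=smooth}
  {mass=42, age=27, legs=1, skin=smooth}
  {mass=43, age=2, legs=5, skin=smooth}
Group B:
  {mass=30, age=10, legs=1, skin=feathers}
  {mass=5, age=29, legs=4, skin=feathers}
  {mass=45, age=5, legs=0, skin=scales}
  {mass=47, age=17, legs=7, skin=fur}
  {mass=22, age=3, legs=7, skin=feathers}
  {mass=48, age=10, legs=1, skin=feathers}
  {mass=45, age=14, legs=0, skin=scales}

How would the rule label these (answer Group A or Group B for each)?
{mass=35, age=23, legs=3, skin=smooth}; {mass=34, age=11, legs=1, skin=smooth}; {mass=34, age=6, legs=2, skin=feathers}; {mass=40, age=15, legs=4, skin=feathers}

A rule that fits every label: skin is smooth — true of each 'Group A' example, false of each 'Group B' one.

Group A, Group A, Group B, Group B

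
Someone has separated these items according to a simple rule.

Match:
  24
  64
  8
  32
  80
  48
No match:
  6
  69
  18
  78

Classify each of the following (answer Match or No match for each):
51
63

No match, No match

The common property of the 'Match' items is: multiple of 4. No 'No match' item has it.
51: No match (51 = 4·12 + 3).
63: No match (63 = 4·15 + 3).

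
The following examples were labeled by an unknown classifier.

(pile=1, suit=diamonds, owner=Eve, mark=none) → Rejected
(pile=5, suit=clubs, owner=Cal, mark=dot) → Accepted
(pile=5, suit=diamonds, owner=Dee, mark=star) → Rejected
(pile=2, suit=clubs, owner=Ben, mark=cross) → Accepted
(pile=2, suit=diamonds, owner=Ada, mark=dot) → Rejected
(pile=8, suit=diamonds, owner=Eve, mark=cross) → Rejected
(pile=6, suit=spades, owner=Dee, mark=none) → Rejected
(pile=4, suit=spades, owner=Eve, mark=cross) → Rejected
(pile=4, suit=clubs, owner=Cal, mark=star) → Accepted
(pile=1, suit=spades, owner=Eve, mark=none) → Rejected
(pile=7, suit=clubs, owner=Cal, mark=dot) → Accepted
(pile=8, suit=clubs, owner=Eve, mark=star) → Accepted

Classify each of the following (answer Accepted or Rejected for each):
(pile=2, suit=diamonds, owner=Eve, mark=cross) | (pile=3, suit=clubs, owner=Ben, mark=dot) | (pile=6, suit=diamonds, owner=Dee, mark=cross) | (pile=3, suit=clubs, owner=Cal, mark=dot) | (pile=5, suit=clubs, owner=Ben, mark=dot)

'Accepted' ⟺ suit is clubs.
Rejected: (pile=2, suit=diamonds, owner=Eve, mark=cross), since suit is diamonds. Accepted: (pile=3, suit=clubs, owner=Ben, mark=dot), since suit is clubs. Rejected: (pile=6, suit=diamonds, owner=Dee, mark=cross), since suit is diamonds. Accepted: (pile=3, suit=clubs, owner=Cal, mark=dot), since suit is clubs. Accepted: (pile=5, suit=clubs, owner=Ben, mark=dot), since suit is clubs.

Rejected, Accepted, Rejected, Accepted, Accepted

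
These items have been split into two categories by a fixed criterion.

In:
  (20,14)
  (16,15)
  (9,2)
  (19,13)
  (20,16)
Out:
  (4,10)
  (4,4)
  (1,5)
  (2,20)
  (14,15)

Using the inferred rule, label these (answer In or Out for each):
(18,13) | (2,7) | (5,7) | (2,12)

In, Out, Out, Out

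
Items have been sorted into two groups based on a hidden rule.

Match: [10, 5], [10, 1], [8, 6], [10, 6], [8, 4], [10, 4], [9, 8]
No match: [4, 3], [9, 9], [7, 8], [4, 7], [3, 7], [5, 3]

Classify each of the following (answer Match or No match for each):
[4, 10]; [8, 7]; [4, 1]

One predicate separates the groups cleanly: first > second AND sum ≥ 10.

No match, Match, No match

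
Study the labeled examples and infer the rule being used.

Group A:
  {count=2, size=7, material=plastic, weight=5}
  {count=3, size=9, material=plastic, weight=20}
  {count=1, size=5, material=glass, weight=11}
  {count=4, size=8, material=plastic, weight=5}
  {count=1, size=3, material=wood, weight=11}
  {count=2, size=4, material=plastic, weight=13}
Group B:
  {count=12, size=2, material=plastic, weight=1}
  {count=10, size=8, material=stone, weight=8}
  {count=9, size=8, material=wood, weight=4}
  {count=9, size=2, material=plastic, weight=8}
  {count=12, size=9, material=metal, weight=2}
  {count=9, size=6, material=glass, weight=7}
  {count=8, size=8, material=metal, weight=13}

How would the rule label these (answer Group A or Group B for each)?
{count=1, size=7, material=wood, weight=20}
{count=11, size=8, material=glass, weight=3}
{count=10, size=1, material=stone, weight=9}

Group A, Group B, Group B

One predicate separates the groups cleanly: count ≤ 4.
{count=1, size=7, material=wood, weight=20}: Group A (count = 1). {count=11, size=8, material=glass, weight=3}: Group B (count = 11). {count=10, size=1, material=stone, weight=9}: Group B (count = 10).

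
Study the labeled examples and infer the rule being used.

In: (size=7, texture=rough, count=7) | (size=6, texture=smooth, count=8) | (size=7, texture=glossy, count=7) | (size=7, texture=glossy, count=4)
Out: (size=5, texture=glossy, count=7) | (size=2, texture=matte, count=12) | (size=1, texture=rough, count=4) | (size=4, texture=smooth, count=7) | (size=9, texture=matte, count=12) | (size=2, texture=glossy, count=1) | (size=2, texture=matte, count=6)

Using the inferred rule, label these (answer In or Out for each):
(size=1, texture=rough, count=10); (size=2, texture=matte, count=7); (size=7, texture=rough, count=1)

Out, Out, In

The pattern is that an item is 'In' exactly when: size ≥ 6 AND size ≤ 7.
Out: (size=1, texture=rough, count=10), since size = 1.
Out: (size=2, texture=matte, count=7), since size = 2.
In: (size=7, texture=rough, count=1), since size = 7.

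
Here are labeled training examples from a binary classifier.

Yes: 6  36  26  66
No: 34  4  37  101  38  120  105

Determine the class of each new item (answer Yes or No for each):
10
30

No, No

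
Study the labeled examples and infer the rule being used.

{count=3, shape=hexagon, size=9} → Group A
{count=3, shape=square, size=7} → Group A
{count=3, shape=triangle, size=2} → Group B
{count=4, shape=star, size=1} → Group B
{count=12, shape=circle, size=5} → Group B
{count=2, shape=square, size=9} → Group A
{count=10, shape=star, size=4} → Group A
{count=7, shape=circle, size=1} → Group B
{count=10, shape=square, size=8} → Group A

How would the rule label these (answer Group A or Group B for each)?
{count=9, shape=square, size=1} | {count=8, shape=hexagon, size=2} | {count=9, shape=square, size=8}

Group B, Group B, Group A

The simplest hypothesis consistent with all the labels is: size ≥ 4 AND count ≤ 10.
{count=9, shape=square, size=1} — size = 1, count = 9, hence Group B.
{count=8, shape=hexagon, size=2} — size = 2, count = 8, hence Group B.
{count=9, shape=square, size=8} — size = 8, count = 9, hence Group A.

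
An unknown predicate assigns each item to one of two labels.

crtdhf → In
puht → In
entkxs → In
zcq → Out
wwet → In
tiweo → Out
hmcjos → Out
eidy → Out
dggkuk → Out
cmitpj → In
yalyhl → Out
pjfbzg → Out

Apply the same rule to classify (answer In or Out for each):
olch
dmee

The pattern is that an item is 'In' exactly when: even length AND contains 't'.
olch: length 4, no 't' — doesn't qualify, so Out.
dmee: length 4, no 't' — doesn't qualify, so Out.

Out, Out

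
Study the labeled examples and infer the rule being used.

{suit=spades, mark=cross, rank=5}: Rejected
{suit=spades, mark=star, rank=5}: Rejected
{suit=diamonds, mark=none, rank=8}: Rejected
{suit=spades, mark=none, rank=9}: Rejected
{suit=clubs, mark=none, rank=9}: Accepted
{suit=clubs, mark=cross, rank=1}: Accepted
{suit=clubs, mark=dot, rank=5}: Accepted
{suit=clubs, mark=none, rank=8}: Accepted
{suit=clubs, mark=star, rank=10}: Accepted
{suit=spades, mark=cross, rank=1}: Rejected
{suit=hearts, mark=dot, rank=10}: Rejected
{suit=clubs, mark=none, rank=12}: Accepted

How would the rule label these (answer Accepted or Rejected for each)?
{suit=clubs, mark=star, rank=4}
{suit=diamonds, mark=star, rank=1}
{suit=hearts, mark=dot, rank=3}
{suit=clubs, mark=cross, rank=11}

The common property of the 'Accepted' items is: suit is clubs. No 'Rejected' item has it.
{suit=clubs, mark=star, rank=4}: suit is clubs, meets the rule → Accepted.
{suit=diamonds, mark=star, rank=1}: suit is diamonds, does not satisfy this → Rejected.
{suit=hearts, mark=dot, rank=3}: suit is hearts, does not satisfy this → Rejected.
{suit=clubs, mark=cross, rank=11}: suit is clubs, meets the rule → Accepted.

Accepted, Rejected, Rejected, Accepted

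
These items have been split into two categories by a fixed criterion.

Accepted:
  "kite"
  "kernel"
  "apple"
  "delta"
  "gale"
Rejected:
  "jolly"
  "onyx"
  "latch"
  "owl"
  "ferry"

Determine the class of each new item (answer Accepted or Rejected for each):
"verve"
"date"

Accepted, Accepted

The simplest hypothesis consistent with all the labels is: has ≥ 2 vowels.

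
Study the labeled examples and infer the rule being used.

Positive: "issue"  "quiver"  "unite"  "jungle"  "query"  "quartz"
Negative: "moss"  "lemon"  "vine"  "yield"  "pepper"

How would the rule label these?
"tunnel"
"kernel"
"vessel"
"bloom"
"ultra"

Positive, Negative, Negative, Negative, Positive

All 'Positive' examples share one property — contains 'u' — and every 'Negative' example lacks it.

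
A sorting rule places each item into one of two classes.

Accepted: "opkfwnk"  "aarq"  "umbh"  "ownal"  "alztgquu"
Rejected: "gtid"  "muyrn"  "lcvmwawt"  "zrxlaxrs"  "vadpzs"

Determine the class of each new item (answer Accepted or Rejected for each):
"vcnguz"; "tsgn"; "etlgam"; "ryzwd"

Rejected, Rejected, Accepted, Rejected

Looking at the examples, the only property every 'Accepted' case has and every 'Rejected' case lacks is: starts with a vowel.
"vcnguz": Rejected (starts with 'v').
"tsgn": Rejected (starts with 't').
"etlgam": Accepted (starts with 'e').
"ryzwd": Rejected (starts with 'r').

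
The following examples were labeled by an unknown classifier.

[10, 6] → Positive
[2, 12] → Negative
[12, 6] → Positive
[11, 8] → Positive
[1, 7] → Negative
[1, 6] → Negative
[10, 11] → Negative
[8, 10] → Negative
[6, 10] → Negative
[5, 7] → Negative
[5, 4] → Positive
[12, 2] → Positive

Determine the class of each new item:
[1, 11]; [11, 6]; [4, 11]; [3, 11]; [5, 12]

Negative, Positive, Negative, Negative, Negative

A rule that fits every label: first > second — true of each 'Positive' example, false of each 'Negative' one.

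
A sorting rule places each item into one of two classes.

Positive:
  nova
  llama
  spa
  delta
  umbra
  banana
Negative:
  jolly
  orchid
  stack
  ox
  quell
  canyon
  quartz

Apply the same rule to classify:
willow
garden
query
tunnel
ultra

Negative, Negative, Negative, Negative, Positive

All 'Positive' examples share one property — ends with 'a' — and every 'Negative' example lacks it.
willow → ends with 'w' → Negative. garden → ends with 'n' → Negative. query → ends with 'y' → Negative. tunnel → ends with 'l' → Negative. ultra → ends with 'a' → Positive.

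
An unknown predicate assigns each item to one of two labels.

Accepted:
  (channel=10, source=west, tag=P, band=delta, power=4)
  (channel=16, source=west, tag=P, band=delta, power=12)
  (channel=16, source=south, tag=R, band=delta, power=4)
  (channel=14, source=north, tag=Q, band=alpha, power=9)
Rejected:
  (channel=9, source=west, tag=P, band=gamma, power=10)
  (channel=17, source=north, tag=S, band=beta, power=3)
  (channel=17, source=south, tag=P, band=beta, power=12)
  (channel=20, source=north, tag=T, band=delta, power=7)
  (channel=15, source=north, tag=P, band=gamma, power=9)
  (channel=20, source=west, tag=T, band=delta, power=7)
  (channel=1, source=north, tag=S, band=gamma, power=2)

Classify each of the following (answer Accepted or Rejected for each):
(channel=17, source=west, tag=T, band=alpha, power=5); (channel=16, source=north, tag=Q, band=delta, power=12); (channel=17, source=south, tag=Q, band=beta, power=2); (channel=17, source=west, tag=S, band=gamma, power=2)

The simplest hypothesis consistent with all the labels is: channel ≤ 16 AND channel is even.
(channel=17, source=west, tag=T, band=alpha, power=5): Rejected (channel = 17). (channel=16, source=north, tag=Q, band=delta, power=12): Accepted (channel = 16). (channel=17, source=south, tag=Q, band=beta, power=2): Rejected (channel = 17). (channel=17, source=west, tag=S, band=gamma, power=2): Rejected (channel = 17).

Rejected, Accepted, Rejected, Rejected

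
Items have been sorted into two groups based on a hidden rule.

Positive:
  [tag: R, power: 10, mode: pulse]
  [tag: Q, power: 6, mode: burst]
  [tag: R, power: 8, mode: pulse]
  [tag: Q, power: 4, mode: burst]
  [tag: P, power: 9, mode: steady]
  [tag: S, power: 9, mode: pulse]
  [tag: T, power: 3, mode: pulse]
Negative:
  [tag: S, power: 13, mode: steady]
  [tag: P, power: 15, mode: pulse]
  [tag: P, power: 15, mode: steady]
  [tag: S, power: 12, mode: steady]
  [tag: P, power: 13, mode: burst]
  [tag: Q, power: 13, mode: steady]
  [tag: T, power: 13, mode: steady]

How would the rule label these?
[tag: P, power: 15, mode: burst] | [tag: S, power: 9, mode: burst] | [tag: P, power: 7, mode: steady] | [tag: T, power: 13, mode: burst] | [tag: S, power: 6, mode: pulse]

The simplest hypothesis consistent with all the labels is: power ≤ 10.

Negative, Positive, Positive, Negative, Positive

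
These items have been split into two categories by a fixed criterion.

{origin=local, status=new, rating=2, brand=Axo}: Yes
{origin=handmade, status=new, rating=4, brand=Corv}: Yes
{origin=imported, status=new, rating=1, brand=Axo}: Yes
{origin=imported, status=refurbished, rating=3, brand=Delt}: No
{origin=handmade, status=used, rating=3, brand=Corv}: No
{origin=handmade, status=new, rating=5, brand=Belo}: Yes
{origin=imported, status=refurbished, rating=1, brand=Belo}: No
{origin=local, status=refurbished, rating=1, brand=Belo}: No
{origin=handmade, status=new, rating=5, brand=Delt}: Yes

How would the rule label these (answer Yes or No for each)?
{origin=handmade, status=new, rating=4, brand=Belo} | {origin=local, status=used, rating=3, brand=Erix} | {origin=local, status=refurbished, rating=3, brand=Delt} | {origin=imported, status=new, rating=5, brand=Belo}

Yes, No, No, Yes

The pattern is that an item is 'Yes' exactly when: status is new.
{origin=handmade, status=new, rating=4, brand=Belo}: Yes (status is new). {origin=local, status=used, rating=3, brand=Erix}: No (status is used). {origin=local, status=refurbished, rating=3, brand=Delt}: No (status is refurbished). {origin=imported, status=new, rating=5, brand=Belo}: Yes (status is new).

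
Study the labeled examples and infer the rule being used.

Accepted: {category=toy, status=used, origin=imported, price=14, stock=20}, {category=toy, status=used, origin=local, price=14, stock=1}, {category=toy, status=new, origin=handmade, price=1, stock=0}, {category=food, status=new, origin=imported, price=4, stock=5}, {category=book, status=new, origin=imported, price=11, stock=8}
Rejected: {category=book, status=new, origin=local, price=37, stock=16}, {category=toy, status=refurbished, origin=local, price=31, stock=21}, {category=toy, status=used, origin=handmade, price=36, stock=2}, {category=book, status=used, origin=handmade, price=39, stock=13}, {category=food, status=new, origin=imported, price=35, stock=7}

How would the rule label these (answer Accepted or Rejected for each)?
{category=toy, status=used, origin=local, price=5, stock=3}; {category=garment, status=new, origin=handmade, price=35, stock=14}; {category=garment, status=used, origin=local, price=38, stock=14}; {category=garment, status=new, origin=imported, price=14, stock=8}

Accepted, Rejected, Rejected, Accepted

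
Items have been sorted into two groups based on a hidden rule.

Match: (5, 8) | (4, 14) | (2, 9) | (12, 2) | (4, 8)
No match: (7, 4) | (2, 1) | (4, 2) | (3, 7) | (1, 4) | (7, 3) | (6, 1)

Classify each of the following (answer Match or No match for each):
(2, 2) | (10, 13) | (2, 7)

No match, Match, No match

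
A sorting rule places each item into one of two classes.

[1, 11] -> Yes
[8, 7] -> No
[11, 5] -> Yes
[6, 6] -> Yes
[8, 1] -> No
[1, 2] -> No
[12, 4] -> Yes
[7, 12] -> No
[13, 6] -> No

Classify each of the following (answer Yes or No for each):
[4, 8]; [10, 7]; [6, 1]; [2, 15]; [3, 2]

Yes, No, No, No, No

Rule: sum is even. This holds for each 'Yes' example and fails for each 'No' one.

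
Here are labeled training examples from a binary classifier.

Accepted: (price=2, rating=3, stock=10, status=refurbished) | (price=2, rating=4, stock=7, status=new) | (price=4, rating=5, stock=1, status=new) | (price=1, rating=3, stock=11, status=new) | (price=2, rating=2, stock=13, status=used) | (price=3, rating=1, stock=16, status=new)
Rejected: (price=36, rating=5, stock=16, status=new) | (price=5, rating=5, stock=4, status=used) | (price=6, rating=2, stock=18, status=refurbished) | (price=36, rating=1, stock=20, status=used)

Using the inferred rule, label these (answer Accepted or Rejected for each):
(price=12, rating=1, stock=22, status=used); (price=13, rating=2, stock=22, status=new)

The distinguishing property — price ≤ 4 — holds for all the 'Accepted' cases and none of the 'Rejected' cases.
(price=12, rating=1, stock=22, status=used): price = 12 — fails the rule, so Rejected. (price=13, rating=2, stock=22, status=new): price = 13 — fails the rule, so Rejected.

Rejected, Rejected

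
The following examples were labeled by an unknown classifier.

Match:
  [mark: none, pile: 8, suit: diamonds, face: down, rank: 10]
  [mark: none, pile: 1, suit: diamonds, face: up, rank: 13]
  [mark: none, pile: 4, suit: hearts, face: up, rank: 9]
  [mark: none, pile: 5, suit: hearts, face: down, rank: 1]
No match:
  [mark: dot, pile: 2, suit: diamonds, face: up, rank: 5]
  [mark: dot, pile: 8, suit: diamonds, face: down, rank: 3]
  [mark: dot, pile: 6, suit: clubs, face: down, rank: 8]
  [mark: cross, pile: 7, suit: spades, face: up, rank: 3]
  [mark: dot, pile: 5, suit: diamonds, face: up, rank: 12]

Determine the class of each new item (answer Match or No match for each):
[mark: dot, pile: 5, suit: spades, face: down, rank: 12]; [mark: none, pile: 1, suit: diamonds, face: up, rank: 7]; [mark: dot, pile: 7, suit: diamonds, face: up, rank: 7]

No match, Match, No match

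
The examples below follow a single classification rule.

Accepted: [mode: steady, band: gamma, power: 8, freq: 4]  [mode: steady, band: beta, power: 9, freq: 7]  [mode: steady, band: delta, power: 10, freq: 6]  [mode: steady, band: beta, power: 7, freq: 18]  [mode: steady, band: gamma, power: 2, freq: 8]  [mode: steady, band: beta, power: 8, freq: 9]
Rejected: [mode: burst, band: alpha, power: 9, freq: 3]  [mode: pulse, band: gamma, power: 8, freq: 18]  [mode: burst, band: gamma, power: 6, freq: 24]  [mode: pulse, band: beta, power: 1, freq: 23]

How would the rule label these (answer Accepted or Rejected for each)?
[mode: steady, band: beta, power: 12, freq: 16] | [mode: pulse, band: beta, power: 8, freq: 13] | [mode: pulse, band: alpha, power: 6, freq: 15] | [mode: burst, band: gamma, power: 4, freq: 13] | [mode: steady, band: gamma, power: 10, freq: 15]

The pattern is that an item is 'Accepted' exactly when: mode is steady.
[mode: steady, band: beta, power: 12, freq: 16]: Accepted (mode is steady).
[mode: pulse, band: beta, power: 8, freq: 13]: Rejected (mode is pulse).
[mode: pulse, band: alpha, power: 6, freq: 15]: Rejected (mode is pulse).
[mode: burst, band: gamma, power: 4, freq: 13]: Rejected (mode is burst).
[mode: steady, band: gamma, power: 10, freq: 15]: Accepted (mode is steady).

Accepted, Rejected, Rejected, Rejected, Accepted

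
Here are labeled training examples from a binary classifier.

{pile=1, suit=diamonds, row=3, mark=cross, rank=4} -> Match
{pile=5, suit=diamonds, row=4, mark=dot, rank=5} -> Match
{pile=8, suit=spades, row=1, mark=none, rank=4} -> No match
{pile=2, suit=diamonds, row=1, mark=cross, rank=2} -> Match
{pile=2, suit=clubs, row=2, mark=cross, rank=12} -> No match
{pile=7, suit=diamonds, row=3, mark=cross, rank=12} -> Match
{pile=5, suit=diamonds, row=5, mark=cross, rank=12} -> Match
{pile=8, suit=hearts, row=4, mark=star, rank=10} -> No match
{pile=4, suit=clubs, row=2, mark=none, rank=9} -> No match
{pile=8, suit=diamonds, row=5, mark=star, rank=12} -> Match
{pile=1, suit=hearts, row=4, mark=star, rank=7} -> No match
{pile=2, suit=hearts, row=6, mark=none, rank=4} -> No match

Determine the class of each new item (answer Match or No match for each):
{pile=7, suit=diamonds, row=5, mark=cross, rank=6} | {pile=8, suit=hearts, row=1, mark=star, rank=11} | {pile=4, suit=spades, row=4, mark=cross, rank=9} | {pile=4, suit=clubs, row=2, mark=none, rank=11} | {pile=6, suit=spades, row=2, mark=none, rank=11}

The simplest hypothesis consistent with all the labels is: suit is diamonds.
{pile=7, suit=diamonds, row=5, mark=cross, rank=6}: suit is diamonds, has this property → Match.
{pile=8, suit=hearts, row=1, mark=star, rank=11}: suit is hearts, doesn't match → No match.
{pile=4, suit=spades, row=4, mark=cross, rank=9}: suit is spades, doesn't match → No match.
{pile=4, suit=clubs, row=2, mark=none, rank=11}: suit is clubs, doesn't match → No match.
{pile=6, suit=spades, row=2, mark=none, rank=11}: suit is spades, doesn't match → No match.

Match, No match, No match, No match, No match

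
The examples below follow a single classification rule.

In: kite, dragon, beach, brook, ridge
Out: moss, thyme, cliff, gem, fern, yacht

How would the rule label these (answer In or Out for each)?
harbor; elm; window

In, Out, In

Rule: has ≥ 2 vowels. This holds for each 'In' example and fails for each 'Out' one.
harbor: 2 vowels — matches, so In.
elm: 1 vowel — does not satisfy this, so Out.
window: 2 vowels — matches, so In.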